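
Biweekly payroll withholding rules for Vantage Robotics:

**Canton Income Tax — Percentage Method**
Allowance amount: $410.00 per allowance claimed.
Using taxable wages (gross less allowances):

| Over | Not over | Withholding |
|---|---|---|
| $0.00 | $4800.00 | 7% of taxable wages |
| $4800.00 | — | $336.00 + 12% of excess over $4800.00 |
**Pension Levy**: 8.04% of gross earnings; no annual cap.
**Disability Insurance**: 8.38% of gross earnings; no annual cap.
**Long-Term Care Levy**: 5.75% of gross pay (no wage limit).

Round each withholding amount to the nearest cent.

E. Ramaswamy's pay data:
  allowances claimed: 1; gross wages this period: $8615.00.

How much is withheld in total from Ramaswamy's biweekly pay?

$2654.55

Canton Income Tax: taxable = $8615.00 − 1×$410.00 = $8205.00
  $336.00 + 12% × ($8205.00 − $4800.00) = $336.00 + 12% × $3405.00 = $744.60
Pension Levy: 8.04% × $8615.00 = $692.65
Disability Insurance: 8.38% × $8615.00 = $721.94
Long-Term Care Levy: 5.75% × $8615.00 = $495.36
Total: $744.60 + $692.65 + $721.94 + $495.36 = $2654.55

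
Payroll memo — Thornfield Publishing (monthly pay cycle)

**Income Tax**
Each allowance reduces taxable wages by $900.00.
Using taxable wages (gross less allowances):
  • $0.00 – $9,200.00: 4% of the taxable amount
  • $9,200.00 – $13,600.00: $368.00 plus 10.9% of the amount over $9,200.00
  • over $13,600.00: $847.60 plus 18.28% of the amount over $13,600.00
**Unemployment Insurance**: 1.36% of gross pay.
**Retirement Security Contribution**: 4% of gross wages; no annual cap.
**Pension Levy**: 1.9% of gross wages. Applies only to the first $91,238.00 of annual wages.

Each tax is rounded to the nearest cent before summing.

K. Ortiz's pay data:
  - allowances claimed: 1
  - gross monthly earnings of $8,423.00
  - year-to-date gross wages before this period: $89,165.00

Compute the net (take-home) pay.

$7,631.22

Income Tax: taxable = $8,423.00 − 1×$900.00 = $7,523.00
  4% × $7,523.00 = $300.92
Unemployment Insurance: 1.36% × $8,423.00 = $114.55
Retirement Security Contribution: 4% × $8,423.00 = $336.92
Pension Levy: cap $91,238.00 − YTD $89,165.00 = $2,073.00 subject; 1.9% × $2,073.00 = $39.39
Total withheld: $300.92 + $114.55 + $336.92 + $39.39 = $791.78
Net pay: $8,423.00 − $791.78 = $7,631.22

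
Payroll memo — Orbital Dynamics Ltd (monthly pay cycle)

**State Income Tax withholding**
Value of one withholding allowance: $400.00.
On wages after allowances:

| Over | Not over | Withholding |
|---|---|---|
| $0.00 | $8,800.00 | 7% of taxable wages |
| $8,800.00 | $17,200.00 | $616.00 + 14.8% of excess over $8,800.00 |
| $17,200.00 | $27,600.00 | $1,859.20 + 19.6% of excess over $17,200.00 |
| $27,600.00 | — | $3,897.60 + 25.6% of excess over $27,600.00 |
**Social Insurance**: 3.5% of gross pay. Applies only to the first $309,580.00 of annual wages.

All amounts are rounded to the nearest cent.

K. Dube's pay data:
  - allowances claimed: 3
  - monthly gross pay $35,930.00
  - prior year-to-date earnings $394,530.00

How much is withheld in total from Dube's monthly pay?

State Income Tax: taxable = $35,930.00 − 3×$400.00 = $34,730.00
  $3,897.60 + 25.6% × ($34,730.00 − $27,600.00) = $3,897.60 + 25.6% × $7,130.00 = $5,722.88
Social Insurance: YTD $394,530.00 ≥ cap $309,580.00 → $0.00
Total: $5,722.88 + $0.00 = $5,722.88

$5,722.88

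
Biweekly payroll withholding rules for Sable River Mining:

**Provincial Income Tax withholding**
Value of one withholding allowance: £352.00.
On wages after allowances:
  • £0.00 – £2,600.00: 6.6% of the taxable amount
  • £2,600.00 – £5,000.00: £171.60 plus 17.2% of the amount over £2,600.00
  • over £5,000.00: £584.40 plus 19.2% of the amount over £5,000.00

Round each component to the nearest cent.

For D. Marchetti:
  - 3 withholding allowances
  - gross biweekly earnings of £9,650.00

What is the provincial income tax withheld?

£1,274.45

Provincial Income Tax: taxable = £9,650.00 − 3×£352.00 = £8,594.00
  £584.40 + 19.2% × (£8,594.00 − £5,000.00) = £584.40 + 19.2% × £3,594.00 = £1,274.45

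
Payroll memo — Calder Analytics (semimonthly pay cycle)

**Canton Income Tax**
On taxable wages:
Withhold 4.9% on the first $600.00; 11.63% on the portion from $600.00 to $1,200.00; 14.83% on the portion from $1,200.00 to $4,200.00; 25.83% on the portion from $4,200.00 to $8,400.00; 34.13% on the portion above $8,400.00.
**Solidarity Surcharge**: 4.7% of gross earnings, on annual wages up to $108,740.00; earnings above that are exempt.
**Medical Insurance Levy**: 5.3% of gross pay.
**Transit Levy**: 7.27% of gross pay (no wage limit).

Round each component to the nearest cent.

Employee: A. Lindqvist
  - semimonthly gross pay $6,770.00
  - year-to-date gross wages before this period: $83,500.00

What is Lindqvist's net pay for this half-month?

Canton Income Tax: taxable = $6,770.00
  $544.08 + 25.83% × ($6,770.00 − $4,200.00) = $544.08 + 25.83% × $2,570.00 = $1,207.91
Solidarity Surcharge: 4.7% × $6,770.00 = $318.19
Medical Insurance Levy: 5.3% × $6,770.00 = $358.81
Transit Levy: 7.27% × $6,770.00 = $492.18
Total withheld: $1,207.91 + $318.19 + $358.81 + $492.18 = $2,377.09
Net pay: $6,770.00 − $2,377.09 = $4,392.91

$4,392.91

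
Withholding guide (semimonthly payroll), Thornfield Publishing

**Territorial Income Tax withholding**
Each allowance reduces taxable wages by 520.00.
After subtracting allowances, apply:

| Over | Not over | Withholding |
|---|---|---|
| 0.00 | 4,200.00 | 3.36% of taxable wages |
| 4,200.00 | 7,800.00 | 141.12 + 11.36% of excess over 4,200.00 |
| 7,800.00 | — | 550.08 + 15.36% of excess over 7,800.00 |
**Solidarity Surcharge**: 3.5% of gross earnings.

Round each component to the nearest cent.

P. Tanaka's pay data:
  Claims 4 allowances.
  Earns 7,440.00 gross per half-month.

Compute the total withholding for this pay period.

Territorial Income Tax: taxable = 7,440.00 − 4×520.00 = 5,360.00
  141.12 + 11.36% × (5,360.00 − 4,200.00) = 141.12 + 11.36% × 1,160.00 = 272.90
Solidarity Surcharge: 3.5% × 7,440.00 = 260.40
Total: 272.90 + 260.40 = 533.30

533.30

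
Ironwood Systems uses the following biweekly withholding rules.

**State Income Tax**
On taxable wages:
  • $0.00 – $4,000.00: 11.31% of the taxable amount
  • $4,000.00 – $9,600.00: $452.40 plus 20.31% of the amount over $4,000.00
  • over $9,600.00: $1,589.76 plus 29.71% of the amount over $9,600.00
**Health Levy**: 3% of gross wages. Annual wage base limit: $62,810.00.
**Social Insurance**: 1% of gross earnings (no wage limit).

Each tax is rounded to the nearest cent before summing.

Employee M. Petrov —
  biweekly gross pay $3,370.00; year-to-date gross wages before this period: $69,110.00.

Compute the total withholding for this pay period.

State Income Tax: taxable = $3,370.00
  11.31% × $3,370.00 = $381.15
Health Levy: YTD $69,110.00 ≥ cap $62,810.00 → $0.00
Social Insurance: 1% × $3,370.00 = $33.70
Total: $381.15 + $0.00 + $33.70 = $414.85

$414.85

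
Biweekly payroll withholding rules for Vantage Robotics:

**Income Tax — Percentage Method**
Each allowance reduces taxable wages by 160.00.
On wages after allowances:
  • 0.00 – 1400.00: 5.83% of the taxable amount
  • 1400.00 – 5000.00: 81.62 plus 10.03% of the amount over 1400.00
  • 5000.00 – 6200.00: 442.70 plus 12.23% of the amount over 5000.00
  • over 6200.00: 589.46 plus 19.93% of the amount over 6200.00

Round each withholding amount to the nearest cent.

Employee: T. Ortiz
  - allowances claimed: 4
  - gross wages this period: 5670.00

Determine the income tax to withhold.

446.37

Income Tax: taxable = 5670.00 − 4×160.00 = 5030.00
  442.70 + 12.23% × (5030.00 − 5000.00) = 442.70 + 12.23% × 30.00 = 446.37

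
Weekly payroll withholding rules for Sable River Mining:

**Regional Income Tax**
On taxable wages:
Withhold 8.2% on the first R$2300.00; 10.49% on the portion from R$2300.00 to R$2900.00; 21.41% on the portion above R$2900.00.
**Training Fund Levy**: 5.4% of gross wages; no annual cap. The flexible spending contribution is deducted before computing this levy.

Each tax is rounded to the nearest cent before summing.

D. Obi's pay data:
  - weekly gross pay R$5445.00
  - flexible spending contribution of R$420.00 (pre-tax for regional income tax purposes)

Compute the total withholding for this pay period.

R$977.85

Regional Income Tax: taxable = R$5445.00 − R$420.00 = R$5025.00
  R$251.54 + 21.41% × (R$5025.00 − R$2900.00) = R$251.54 + 21.41% × R$2125.00 = R$706.50
Training Fund Levy: 5.4% × R$5025.00 = R$271.35
Total: R$706.50 + R$271.35 = R$977.85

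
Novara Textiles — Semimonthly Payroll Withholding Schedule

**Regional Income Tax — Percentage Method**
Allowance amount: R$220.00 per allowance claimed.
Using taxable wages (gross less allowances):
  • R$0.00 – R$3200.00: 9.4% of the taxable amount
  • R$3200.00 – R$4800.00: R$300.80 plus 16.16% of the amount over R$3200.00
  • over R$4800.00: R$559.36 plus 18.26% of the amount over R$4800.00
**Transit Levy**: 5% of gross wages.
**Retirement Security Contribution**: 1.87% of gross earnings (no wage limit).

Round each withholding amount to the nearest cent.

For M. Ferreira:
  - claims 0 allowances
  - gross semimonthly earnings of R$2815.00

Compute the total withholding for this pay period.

R$458.00

Regional Income Tax: taxable = R$2815.00
  9.4% × R$2815.00 = R$264.61
Transit Levy: 5% × R$2815.00 = R$140.75
Retirement Security Contribution: 1.87% × R$2815.00 = R$52.64
Total: R$264.61 + R$140.75 + R$52.64 = R$458.00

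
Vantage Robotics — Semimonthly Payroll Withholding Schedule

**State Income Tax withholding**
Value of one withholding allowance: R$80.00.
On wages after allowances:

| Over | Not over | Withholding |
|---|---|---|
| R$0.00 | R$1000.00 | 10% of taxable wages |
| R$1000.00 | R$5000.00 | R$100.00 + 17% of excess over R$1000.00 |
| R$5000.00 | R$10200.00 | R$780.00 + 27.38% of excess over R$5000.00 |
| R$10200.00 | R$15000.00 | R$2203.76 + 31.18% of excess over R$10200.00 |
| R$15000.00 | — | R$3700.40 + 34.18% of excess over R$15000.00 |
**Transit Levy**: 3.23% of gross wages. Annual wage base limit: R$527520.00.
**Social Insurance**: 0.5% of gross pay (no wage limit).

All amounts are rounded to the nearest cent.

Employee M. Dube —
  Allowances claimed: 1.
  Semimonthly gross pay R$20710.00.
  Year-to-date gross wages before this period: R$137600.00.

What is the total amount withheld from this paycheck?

R$6397.21

State Income Tax: taxable = R$20710.00 − 1×R$80.00 = R$20630.00
  R$3700.40 + 34.18% × (R$20630.00 − R$15000.00) = R$3700.40 + 34.18% × R$5630.00 = R$5624.73
Transit Levy: 3.23% × R$20710.00 = R$668.93
Social Insurance: 0.5% × R$20710.00 = R$103.55
Total: R$5624.73 + R$668.93 + R$103.55 = R$6397.21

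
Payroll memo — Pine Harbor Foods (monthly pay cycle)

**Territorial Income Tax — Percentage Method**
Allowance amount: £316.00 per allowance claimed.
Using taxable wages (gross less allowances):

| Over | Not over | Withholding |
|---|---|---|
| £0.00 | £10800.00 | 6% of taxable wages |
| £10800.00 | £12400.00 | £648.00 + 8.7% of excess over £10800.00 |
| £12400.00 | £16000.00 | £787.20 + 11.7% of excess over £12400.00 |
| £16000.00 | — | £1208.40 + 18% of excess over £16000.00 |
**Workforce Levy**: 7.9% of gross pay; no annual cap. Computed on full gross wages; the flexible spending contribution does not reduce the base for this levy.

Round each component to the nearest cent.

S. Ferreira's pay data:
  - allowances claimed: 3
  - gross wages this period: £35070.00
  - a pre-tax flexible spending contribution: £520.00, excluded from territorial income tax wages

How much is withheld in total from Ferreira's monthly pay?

£7147.29

Territorial Income Tax: taxable = £35070.00 − £520.00 − 3×£316.00 = £33602.00
  £1208.40 + 18% × (£33602.00 − £16000.00) = £1208.40 + 18% × £17602.00 = £4376.76
Workforce Levy: 7.9% × £35070.00 = £2770.53
Total: £4376.76 + £2770.53 = £7147.29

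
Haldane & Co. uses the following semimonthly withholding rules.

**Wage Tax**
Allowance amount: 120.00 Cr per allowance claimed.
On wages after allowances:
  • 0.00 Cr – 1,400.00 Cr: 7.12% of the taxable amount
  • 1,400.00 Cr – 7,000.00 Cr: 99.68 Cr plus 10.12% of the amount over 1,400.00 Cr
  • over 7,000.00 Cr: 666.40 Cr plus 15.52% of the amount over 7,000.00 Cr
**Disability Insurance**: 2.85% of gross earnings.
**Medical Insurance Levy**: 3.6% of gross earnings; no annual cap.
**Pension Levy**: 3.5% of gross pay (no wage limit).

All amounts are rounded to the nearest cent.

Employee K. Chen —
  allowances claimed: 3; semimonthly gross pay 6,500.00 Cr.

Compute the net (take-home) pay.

Wage Tax: taxable = 6,500.00 Cr − 3×120.00 Cr = 6,140.00 Cr
  99.68 Cr + 10.12% × (6,140.00 Cr − 1,400.00 Cr) = 99.68 Cr + 10.12% × 4,740.00 Cr = 579.37 Cr
Disability Insurance: 2.85% × 6,500.00 Cr = 185.25 Cr
Medical Insurance Levy: 3.6% × 6,500.00 Cr = 234.00 Cr
Pension Levy: 3.5% × 6,500.00 Cr = 227.50 Cr
Total withheld: 579.37 Cr + 185.25 Cr + 234.00 Cr + 227.50 Cr = 1,226.12 Cr
Net pay: 6,500.00 Cr − 1,226.12 Cr = 5,273.88 Cr

5,273.88 Cr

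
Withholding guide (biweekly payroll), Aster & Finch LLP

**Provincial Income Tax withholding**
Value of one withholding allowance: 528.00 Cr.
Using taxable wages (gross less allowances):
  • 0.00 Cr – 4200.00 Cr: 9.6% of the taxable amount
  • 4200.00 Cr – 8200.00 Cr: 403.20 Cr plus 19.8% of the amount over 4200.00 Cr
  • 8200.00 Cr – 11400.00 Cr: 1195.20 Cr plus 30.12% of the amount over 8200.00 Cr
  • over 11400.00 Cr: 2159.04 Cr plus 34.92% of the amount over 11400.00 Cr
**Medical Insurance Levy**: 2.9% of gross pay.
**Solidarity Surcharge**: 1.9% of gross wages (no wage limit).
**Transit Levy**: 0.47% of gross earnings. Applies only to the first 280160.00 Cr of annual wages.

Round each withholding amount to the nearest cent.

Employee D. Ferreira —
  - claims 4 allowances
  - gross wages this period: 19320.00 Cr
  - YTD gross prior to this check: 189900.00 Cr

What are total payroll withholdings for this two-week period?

5205.35 Cr

Provincial Income Tax: taxable = 19320.00 Cr − 4×528.00 Cr = 17208.00 Cr
  2159.04 Cr + 34.92% × (17208.00 Cr − 11400.00 Cr) = 2159.04 Cr + 34.92% × 5808.00 Cr = 4187.19 Cr
Medical Insurance Levy: 2.9% × 19320.00 Cr = 560.28 Cr
Solidarity Surcharge: 1.9% × 19320.00 Cr = 367.08 Cr
Transit Levy: 0.47% × 19320.00 Cr = 90.80 Cr
Total: 4187.19 Cr + 560.28 Cr + 367.08 Cr + 90.80 Cr = 5205.35 Cr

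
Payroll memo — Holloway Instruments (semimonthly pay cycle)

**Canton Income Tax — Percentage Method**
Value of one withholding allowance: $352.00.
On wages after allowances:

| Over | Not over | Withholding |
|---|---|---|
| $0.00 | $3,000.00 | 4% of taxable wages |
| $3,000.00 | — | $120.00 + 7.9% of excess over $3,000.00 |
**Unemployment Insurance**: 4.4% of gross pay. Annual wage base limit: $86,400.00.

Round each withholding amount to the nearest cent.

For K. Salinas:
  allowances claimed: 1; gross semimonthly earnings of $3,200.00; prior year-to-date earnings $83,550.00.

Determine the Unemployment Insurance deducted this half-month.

$125.40

Unemployment Insurance: cap $86,400.00 − YTD $83,550.00 = $2,850.00 subject; 4.4% × $2,850.00 = $125.40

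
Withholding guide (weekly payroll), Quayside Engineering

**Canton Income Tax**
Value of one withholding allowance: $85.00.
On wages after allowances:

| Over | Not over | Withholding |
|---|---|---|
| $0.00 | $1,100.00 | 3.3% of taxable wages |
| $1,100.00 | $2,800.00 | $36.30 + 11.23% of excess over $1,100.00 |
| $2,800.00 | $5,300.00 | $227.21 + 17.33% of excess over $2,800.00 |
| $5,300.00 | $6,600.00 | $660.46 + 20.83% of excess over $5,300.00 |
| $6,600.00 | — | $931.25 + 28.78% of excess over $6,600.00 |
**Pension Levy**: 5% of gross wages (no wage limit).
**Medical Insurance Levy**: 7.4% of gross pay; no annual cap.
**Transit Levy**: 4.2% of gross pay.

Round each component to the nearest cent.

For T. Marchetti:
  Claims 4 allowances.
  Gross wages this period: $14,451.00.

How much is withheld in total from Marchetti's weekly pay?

$5,491.78

Canton Income Tax: taxable = $14,451.00 − 4×$85.00 = $14,111.00
  $931.25 + 28.78% × ($14,111.00 − $6,600.00) = $931.25 + 28.78% × $7,511.00 = $3,092.92
Pension Levy: 5% × $14,451.00 = $722.55
Medical Insurance Levy: 7.4% × $14,451.00 = $1,069.37
Transit Levy: 4.2% × $14,451.00 = $606.94
Total: $3,092.92 + $722.55 + $1,069.37 + $606.94 = $5,491.78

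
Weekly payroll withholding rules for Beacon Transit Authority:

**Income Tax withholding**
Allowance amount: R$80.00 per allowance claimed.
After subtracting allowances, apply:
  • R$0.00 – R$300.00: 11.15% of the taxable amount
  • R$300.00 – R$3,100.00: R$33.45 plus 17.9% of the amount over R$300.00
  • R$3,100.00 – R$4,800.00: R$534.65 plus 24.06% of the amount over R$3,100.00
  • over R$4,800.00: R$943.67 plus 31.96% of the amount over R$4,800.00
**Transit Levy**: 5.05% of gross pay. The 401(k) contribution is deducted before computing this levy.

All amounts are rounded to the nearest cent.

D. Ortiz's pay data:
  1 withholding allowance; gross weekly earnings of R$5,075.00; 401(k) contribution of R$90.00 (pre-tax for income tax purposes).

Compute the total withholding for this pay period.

R$1,228.97

Income Tax: taxable = R$5,075.00 − R$90.00 − 1×R$80.00 = R$4,905.00
  R$943.67 + 31.96% × (R$4,905.00 − R$4,800.00) = R$943.67 + 31.96% × R$105.00 = R$977.23
Transit Levy: 5.05% × R$4,985.00 = R$251.74
Total: R$977.23 + R$251.74 = R$1,228.97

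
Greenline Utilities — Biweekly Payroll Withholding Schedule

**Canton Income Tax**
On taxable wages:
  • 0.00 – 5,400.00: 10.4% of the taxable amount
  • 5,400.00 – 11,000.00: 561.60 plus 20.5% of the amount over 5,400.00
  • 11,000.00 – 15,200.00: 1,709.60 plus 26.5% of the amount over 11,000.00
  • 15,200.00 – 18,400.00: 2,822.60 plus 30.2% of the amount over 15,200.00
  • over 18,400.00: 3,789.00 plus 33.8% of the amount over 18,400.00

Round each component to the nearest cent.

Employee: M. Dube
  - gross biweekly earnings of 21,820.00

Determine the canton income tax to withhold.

Canton Income Tax: taxable = 21,820.00
  3,789.00 + 33.8% × (21,820.00 − 18,400.00) = 3,789.00 + 33.8% × 3,420.00 = 4,944.96

4,944.96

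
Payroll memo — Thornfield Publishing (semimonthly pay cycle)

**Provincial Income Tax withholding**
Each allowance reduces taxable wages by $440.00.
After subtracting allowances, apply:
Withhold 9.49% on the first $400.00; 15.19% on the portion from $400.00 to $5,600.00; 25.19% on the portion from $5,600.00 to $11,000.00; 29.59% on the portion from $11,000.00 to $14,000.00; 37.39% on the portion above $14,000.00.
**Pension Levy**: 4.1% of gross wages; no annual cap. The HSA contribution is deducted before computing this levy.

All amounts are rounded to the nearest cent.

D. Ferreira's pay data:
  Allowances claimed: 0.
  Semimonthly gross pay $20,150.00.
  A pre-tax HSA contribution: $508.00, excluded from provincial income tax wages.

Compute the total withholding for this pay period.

$5,990.66

Provincial Income Tax: taxable = $20,150.00 − $508.00 = $19,642.00
  $3,075.80 + 37.39% × ($19,642.00 − $14,000.00) = $3,075.80 + 37.39% × $5,642.00 = $5,185.34
Pension Levy: 4.1% × $19,642.00 = $805.32
Total: $5,185.34 + $805.32 = $5,990.66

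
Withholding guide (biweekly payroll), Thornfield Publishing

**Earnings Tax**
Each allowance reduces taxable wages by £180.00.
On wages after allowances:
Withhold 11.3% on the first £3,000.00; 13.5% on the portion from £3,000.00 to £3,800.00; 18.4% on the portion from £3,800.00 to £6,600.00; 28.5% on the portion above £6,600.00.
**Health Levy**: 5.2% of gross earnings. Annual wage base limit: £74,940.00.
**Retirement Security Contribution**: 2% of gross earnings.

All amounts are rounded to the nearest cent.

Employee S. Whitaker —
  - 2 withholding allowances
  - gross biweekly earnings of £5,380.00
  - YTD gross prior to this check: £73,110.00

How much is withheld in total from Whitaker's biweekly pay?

Earnings Tax: taxable = £5,380.00 − 2×£180.00 = £5,020.00
  £447.00 + 18.4% × (£5,020.00 − £3,800.00) = £447.00 + 18.4% × £1,220.00 = £671.48
Health Levy: cap £74,940.00 − YTD £73,110.00 = £1,830.00 subject; 5.2% × £1,830.00 = £95.16
Retirement Security Contribution: 2% × £5,380.00 = £107.60
Total: £671.48 + £95.16 + £107.60 = £874.24

£874.24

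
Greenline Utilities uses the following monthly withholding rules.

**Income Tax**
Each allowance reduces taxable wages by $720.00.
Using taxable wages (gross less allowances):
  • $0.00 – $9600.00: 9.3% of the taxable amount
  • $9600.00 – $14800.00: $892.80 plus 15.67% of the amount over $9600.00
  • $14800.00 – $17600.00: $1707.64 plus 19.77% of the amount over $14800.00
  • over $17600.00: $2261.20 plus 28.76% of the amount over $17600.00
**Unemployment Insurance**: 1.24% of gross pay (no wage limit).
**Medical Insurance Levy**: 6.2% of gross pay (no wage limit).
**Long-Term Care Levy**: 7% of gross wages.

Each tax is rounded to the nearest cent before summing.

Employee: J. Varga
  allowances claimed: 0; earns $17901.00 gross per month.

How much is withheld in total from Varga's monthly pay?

Income Tax: taxable = $17901.00
  $2261.20 + 28.76% × ($17901.00 − $17600.00) = $2261.20 + 28.76% × $301.00 = $2347.77
Unemployment Insurance: 1.24% × $17901.00 = $221.97
Medical Insurance Levy: 6.2% × $17901.00 = $1109.86
Long-Term Care Levy: 7% × $17901.00 = $1253.07
Total: $2347.77 + $221.97 + $1109.86 + $1253.07 = $4932.67

$4932.67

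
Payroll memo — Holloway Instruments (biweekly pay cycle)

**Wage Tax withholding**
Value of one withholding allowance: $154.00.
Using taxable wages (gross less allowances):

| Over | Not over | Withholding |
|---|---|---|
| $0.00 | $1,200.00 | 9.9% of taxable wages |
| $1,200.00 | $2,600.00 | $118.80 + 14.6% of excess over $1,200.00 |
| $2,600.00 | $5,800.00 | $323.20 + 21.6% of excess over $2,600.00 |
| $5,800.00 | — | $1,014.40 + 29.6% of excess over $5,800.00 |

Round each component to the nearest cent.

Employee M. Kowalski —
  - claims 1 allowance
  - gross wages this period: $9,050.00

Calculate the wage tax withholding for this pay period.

Wage Tax: taxable = $9,050.00 − 1×$154.00 = $8,896.00
  $1,014.40 + 29.6% × ($8,896.00 − $5,800.00) = $1,014.40 + 29.6% × $3,096.00 = $1,930.82

$1,930.82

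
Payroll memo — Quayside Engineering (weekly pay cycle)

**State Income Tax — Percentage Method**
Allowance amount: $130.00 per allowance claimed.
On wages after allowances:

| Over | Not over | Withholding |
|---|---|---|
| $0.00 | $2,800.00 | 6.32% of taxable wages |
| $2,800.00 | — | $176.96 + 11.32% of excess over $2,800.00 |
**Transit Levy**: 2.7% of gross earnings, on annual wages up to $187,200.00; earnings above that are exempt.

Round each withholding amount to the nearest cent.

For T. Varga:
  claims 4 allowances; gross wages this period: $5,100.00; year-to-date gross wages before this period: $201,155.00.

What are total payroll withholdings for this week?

$378.46

State Income Tax: taxable = $5,100.00 − 4×$130.00 = $4,580.00
  $176.96 + 11.32% × ($4,580.00 − $2,800.00) = $176.96 + 11.32% × $1,780.00 = $378.46
Transit Levy: YTD $201,155.00 ≥ cap $187,200.00 → $0.00
Total: $378.46 + $0.00 = $378.46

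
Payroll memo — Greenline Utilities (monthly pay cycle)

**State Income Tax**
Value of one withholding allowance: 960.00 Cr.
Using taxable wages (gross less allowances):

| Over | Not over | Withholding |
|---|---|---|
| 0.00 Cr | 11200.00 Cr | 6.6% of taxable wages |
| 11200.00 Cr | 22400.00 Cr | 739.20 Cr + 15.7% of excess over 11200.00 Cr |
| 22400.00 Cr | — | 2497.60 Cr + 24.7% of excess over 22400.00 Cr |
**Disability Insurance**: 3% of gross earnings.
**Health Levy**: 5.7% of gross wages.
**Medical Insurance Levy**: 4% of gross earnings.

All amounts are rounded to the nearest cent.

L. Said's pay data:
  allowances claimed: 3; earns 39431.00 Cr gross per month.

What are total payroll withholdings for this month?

11000.64 Cr

State Income Tax: taxable = 39431.00 Cr − 3×960.00 Cr = 36551.00 Cr
  2497.60 Cr + 24.7% × (36551.00 Cr − 22400.00 Cr) = 2497.60 Cr + 24.7% × 14151.00 Cr = 5992.90 Cr
Disability Insurance: 3% × 39431.00 Cr = 1182.93 Cr
Health Levy: 5.7% × 39431.00 Cr = 2247.57 Cr
Medical Insurance Levy: 4% × 39431.00 Cr = 1577.24 Cr
Total: 5992.90 Cr + 1182.93 Cr + 2247.57 Cr + 1577.24 Cr = 11000.64 Cr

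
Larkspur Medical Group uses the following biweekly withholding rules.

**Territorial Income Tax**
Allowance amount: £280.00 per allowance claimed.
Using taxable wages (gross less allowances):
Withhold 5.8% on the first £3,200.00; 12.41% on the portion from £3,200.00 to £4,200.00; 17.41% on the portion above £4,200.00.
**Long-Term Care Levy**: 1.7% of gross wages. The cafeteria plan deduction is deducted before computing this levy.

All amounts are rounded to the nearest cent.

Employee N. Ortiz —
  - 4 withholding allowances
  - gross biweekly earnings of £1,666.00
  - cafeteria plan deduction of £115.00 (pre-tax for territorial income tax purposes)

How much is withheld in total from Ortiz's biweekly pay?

£51.37

Territorial Income Tax: taxable = £1,666.00 − £115.00 − 4×£280.00 = £431.00
  5.8% × £431.00 = £25.00
Long-Term Care Levy: 1.7% × £1,551.00 = £26.37
Total: £25.00 + £26.37 = £51.37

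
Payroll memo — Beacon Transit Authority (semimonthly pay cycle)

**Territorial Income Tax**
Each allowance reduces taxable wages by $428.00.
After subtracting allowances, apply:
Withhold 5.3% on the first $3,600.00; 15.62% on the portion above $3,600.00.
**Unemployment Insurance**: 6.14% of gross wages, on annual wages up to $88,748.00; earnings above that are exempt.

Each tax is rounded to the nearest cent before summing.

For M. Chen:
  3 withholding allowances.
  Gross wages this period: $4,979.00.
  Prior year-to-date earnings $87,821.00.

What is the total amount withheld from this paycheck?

$262.56

Territorial Income Tax: taxable = $4,979.00 − 3×$428.00 = $3,695.00
  $190.80 + 15.62% × ($3,695.00 − $3,600.00) = $190.80 + 15.62% × $95.00 = $205.64
Unemployment Insurance: cap $88,748.00 − YTD $87,821.00 = $927.00 subject; 6.14% × $927.00 = $56.92
Total: $205.64 + $56.92 = $262.56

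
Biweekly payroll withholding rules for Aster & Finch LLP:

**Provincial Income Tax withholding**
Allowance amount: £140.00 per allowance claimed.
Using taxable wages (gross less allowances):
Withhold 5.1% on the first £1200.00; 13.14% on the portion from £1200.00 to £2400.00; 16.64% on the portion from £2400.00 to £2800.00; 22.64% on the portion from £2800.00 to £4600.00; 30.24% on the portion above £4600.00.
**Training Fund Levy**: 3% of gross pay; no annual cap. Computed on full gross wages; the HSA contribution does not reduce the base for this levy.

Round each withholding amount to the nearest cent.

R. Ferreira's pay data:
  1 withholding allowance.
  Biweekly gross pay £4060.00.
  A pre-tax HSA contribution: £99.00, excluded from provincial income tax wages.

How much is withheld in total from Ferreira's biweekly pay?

Provincial Income Tax: taxable = £4060.00 − £99.00 − 1×£140.00 = £3821.00
  £285.44 + 22.64% × (£3821.00 − £2800.00) = £285.44 + 22.64% × £1021.00 = £516.59
Training Fund Levy: 3% × £4060.00 = £121.80
Total: £516.59 + £121.80 = £638.39

£638.39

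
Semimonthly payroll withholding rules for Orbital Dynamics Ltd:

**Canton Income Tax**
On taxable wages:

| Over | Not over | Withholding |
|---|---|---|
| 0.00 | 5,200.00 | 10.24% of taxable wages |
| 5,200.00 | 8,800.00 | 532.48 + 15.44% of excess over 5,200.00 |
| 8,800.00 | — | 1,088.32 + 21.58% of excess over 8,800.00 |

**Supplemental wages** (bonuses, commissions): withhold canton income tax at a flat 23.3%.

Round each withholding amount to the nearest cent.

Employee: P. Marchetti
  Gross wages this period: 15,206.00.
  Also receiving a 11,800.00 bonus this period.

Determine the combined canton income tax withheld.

5,220.13

Canton Income Tax: taxable = 15,206.00
  1,088.32 + 21.58% × (15,206.00 − 8,800.00) = 1,088.32 + 21.58% × 6,406.00 = 2,470.73
Supplemental (23.3% flat on bonus): 23.3% × 11,800.00 = 2,749.40
Total canton income tax: 2,470.73 + 2,749.40 = 5,220.13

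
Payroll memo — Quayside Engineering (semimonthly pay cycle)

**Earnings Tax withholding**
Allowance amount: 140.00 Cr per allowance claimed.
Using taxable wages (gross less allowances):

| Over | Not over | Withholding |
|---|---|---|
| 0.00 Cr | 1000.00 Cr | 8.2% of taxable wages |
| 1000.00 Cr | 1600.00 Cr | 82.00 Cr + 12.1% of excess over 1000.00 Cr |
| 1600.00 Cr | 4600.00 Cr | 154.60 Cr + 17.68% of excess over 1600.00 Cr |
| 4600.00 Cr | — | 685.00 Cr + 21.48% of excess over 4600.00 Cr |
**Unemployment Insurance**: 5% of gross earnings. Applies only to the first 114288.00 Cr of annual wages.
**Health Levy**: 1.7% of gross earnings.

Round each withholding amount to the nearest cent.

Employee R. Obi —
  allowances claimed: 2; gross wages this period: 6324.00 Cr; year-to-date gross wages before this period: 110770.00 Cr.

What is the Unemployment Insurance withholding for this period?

175.90 Cr

Unemployment Insurance: cap 114288.00 Cr − YTD 110770.00 Cr = 3518.00 Cr subject; 5% × 3518.00 Cr = 175.90 Cr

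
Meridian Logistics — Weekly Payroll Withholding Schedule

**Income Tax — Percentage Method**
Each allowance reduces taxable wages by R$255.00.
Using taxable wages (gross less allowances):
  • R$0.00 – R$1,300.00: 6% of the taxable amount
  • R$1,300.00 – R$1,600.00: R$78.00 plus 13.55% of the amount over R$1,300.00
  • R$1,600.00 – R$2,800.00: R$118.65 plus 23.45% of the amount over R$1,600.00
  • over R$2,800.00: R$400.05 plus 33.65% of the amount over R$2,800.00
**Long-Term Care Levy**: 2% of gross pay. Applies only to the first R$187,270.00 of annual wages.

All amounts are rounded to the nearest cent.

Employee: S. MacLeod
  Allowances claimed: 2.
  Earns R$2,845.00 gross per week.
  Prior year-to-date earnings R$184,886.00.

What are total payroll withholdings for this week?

R$338.69

Income Tax: taxable = R$2,845.00 − 2×R$255.00 = R$2,335.00
  R$118.65 + 23.45% × (R$2,335.00 − R$1,600.00) = R$118.65 + 23.45% × R$735.00 = R$291.01
Long-Term Care Levy: cap R$187,270.00 − YTD R$184,886.00 = R$2,384.00 subject; 2% × R$2,384.00 = R$47.68
Total: R$291.01 + R$47.68 = R$338.69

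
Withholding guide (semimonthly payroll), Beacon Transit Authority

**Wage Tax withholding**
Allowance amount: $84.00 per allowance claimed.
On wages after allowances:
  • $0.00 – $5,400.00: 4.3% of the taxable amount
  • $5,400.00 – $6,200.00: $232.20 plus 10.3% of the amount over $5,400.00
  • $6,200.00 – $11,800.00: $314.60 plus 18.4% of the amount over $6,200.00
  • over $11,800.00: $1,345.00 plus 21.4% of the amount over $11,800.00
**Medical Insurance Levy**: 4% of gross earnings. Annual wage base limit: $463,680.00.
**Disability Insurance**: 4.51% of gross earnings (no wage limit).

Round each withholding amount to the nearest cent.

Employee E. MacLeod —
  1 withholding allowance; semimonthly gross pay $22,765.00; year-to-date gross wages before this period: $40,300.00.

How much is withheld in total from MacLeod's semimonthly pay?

$5,610.83

Wage Tax: taxable = $22,765.00 − 1×$84.00 = $22,681.00
  $1,345.00 + 21.4% × ($22,681.00 − $11,800.00) = $1,345.00 + 21.4% × $10,881.00 = $3,673.53
Medical Insurance Levy: 4% × $22,765.00 = $910.60
Disability Insurance: 4.51% × $22,765.00 = $1,026.70
Total: $3,673.53 + $910.60 + $1,026.70 = $5,610.83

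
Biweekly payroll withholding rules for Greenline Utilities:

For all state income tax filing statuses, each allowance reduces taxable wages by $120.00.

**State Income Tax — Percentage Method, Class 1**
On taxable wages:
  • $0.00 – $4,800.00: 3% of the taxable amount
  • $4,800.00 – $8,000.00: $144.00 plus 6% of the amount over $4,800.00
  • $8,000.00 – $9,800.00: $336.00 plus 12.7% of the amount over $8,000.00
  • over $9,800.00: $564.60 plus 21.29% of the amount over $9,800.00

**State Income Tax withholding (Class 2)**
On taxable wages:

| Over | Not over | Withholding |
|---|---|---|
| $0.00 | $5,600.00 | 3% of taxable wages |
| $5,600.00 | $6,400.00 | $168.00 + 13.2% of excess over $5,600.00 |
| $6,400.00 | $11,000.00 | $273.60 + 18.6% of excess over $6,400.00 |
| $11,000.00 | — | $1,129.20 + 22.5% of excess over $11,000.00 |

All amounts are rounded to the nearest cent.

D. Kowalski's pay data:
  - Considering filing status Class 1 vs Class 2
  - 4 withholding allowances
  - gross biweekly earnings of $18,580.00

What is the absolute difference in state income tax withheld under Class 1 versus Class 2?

$395.03

State Income Tax (Class 1): taxable = $18,580.00 − 4×$120.00 = $18,100.00
  $564.60 + 21.29% × ($18,100.00 − $9,800.00) = $564.60 + 21.29% × $8,300.00 = $2,331.67
State Income Tax (Class 2): taxable = $18,580.00 − 4×$120.00 = $18,100.00
  $1,129.20 + 22.5% × ($18,100.00 − $11,000.00) = $1,129.20 + 22.5% × $7,100.00 = $2,726.70
Difference: |$2,331.67 − $2,726.70| = $395.03 (higher under Class 2)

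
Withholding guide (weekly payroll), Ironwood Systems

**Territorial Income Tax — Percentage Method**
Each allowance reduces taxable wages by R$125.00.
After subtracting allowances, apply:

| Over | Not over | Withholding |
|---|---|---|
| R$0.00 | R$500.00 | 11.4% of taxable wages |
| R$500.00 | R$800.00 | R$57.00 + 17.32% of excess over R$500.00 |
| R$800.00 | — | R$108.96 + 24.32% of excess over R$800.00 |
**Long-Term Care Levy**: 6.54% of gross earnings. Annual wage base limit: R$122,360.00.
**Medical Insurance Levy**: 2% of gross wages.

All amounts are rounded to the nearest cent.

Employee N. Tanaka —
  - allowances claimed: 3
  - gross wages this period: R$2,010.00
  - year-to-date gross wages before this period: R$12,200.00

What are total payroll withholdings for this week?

R$483.68

Territorial Income Tax: taxable = R$2,010.00 − 3×R$125.00 = R$1,635.00
  R$108.96 + 24.32% × (R$1,635.00 − R$800.00) = R$108.96 + 24.32% × R$835.00 = R$312.03
Long-Term Care Levy: 6.54% × R$2,010.00 = R$131.45
Medical Insurance Levy: 2% × R$2,010.00 = R$40.20
Total: R$312.03 + R$131.45 + R$40.20 = R$483.68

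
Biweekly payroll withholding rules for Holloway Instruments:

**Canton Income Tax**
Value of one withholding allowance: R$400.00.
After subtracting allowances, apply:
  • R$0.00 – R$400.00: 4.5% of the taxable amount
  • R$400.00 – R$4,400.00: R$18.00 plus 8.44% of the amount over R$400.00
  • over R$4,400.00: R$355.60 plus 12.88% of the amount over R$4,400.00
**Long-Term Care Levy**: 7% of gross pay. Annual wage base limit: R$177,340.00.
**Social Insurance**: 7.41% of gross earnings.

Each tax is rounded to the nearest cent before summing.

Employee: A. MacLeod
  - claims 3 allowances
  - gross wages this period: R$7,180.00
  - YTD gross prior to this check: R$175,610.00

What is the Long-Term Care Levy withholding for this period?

R$121.10

Long-Term Care Levy: cap R$177,340.00 − YTD R$175,610.00 = R$1,730.00 subject; 7% × R$1,730.00 = R$121.10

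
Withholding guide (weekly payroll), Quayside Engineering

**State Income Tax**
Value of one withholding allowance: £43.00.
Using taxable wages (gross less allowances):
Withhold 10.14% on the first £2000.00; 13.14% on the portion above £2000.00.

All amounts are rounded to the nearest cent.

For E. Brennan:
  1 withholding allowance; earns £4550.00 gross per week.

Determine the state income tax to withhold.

£532.22

State Income Tax: taxable = £4550.00 − 1×£43.00 = £4507.00
  £202.80 + 13.14% × (£4507.00 − £2000.00) = £202.80 + 13.14% × £2507.00 = £532.22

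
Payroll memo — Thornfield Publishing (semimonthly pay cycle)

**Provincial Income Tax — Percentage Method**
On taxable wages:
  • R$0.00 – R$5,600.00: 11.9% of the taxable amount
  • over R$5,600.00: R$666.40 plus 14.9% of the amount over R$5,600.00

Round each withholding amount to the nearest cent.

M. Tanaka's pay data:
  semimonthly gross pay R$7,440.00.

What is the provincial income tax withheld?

Provincial Income Tax: taxable = R$7,440.00
  R$666.40 + 14.9% × (R$7,440.00 − R$5,600.00) = R$666.40 + 14.9% × R$1,840.00 = R$940.56

R$940.56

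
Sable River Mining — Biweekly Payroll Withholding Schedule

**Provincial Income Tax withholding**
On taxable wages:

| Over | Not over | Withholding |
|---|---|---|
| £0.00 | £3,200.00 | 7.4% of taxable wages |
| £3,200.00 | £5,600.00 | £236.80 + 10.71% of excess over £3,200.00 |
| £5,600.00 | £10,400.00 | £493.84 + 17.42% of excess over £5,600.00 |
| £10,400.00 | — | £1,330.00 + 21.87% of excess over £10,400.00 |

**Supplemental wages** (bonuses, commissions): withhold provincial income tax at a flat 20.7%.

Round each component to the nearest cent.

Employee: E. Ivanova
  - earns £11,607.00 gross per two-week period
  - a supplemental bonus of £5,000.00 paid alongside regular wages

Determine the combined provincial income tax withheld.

Provincial Income Tax: taxable = £11,607.00
  £1,330.00 + 21.87% × (£11,607.00 − £10,400.00) = £1,330.00 + 21.87% × £1,207.00 = £1,593.97
Supplemental (20.7% flat on bonus): 20.7% × £5,000.00 = £1,035.00
Total provincial income tax: £1,593.97 + £1,035.00 = £2,628.97

£2,628.97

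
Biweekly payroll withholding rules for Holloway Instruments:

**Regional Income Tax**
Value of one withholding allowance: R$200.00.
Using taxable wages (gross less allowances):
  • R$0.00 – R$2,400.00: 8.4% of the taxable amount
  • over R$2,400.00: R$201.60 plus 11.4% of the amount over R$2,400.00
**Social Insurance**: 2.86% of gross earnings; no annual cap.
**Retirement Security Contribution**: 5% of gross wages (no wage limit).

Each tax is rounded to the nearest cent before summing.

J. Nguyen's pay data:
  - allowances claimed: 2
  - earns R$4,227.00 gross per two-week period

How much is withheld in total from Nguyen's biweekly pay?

Regional Income Tax: taxable = R$4,227.00 − 2×R$200.00 = R$3,827.00
  R$201.60 + 11.4% × (R$3,827.00 − R$2,400.00) = R$201.60 + 11.4% × R$1,427.00 = R$364.28
Social Insurance: 2.86% × R$4,227.00 = R$120.89
Retirement Security Contribution: 5% × R$4,227.00 = R$211.35
Total: R$364.28 + R$120.89 + R$211.35 = R$696.52

R$696.52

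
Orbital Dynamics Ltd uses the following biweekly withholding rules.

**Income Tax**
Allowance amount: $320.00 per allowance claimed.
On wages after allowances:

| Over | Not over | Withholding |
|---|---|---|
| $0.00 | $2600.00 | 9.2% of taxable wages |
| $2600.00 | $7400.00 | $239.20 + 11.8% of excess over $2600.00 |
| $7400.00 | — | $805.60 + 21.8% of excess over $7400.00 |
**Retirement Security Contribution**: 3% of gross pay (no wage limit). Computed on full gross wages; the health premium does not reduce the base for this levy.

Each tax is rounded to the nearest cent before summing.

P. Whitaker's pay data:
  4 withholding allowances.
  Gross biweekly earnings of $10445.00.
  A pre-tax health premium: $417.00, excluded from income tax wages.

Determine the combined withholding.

$1412.81

Income Tax: taxable = $10445.00 − $417.00 − 4×$320.00 = $8748.00
  $805.60 + 21.8% × ($8748.00 − $7400.00) = $805.60 + 21.8% × $1348.00 = $1099.46
Retirement Security Contribution: 3% × $10445.00 = $313.35
Total: $1099.46 + $313.35 = $1412.81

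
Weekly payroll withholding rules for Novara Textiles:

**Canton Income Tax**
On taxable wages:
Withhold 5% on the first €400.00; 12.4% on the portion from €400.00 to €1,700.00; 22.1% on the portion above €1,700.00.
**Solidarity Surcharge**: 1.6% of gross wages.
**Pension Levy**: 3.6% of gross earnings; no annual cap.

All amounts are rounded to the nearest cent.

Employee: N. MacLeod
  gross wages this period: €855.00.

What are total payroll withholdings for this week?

€120.88

Canton Income Tax: taxable = €855.00
  €20.00 + 12.4% × (€855.00 − €400.00) = €20.00 + 12.4% × €455.00 = €76.42
Solidarity Surcharge: 1.6% × €855.00 = €13.68
Pension Levy: 3.6% × €855.00 = €30.78
Total: €76.42 + €13.68 + €30.78 = €120.88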